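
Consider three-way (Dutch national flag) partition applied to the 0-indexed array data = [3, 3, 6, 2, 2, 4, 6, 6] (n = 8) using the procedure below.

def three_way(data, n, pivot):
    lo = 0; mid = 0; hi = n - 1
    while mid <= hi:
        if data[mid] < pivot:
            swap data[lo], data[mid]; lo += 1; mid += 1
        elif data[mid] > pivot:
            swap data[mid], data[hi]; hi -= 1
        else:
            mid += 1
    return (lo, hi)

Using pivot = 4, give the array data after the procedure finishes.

[3, 3, 2, 2, 4, 6, 6, 6]

lo=0 mid=0 hi=7
3<4: swap(0,0), lo=1 mid=1 ⇒ [3, 3, 6, 2, 2, 4, 6, 6]
3<4: swap(1,1), lo=2 mid=2 ⇒ [3, 3, 6, 2, 2, 4, 6, 6]
6>4: swap(2,7), hi=6 ⇒ [3, 3, 6, 2, 2, 4, 6, 6]
6>4: swap(2,6), hi=5 ⇒ [3, 3, 6, 2, 2, 4, 6, 6]
6>4: swap(2,5), hi=4 ⇒ [3, 3, 4, 2, 2, 6, 6, 6]
4=4: mid=3
2<4: swap(2,3), lo=3 mid=4 ⇒ [3, 3, 2, 4, 2, 6, 6, 6]
2<4: swap(3,4), lo=4 mid=5 ⇒ [3, 3, 2, 2, 4, 6, 6, 6]
done. lo=4 hi=4; data=[3, 3, 2, 2, 4, 6, 6, 6]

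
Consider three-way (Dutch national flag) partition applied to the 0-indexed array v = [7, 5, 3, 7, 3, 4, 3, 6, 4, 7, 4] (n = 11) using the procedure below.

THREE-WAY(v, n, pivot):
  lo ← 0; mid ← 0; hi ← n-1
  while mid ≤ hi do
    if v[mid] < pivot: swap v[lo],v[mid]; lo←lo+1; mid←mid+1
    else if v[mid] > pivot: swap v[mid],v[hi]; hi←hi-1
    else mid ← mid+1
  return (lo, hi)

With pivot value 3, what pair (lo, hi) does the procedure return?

lo=0 mid=0 hi=10
7>3: swap(0,10), hi=9 ⇒ [4, 5, 3, 7, 3, 4, 3, 6, 4, 7, 7]
4>3: swap(0,9), hi=8 ⇒ [7, 5, 3, 7, 3, 4, 3, 6, 4, 4, 7]
7>3: swap(0,8), hi=7 ⇒ [4, 5, 3, 7, 3, 4, 3, 6, 7, 4, 7]
4>3: swap(0,7), hi=6 ⇒ [6, 5, 3, 7, 3, 4, 3, 4, 7, 4, 7]
6>3: swap(0,6), hi=5 ⇒ [3, 5, 3, 7, 3, 4, 6, 4, 7, 4, 7]
3=3: mid=1
5>3: swap(1,5), hi=4 ⇒ [3, 4, 3, 7, 3, 5, 6, 4, 7, 4, 7]
4>3: swap(1,4), hi=3 ⇒ [3, 3, 3, 7, 4, 5, 6, 4, 7, 4, 7]
3=3: mid=2
3=3: mid=3
7>3: swap(3,3), hi=2 ⇒ [3, 3, 3, 7, 4, 5, 6, 4, 7, 4, 7]
done. lo=0 hi=2; v=[3, 3, 3, 7, 4, 5, 6, 4, 7, 4, 7]

(0, 2)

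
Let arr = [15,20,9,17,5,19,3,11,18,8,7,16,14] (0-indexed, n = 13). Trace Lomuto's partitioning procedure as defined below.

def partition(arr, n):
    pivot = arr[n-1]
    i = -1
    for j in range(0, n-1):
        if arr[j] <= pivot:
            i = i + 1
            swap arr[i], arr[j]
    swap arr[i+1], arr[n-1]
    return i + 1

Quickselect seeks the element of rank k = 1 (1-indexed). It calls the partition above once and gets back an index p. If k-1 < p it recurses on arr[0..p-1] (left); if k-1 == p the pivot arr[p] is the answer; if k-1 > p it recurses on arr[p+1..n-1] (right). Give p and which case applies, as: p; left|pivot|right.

6; left

pivot = arr[12] = 14; i = -1
j=0: arr[0]=15 > 14 → no swap
j=1: arr[1]=20 > 14 → no swap
j=2: arr[2]=9 ≤ 14 → i=0, swap arr[0],arr[2] → [9,20,15,17,5,19,3,11,18,8,7,16,14]
j=3: arr[3]=17 > 14 → no swap
j=4: arr[4]=5 ≤ 14 → i=1, swap arr[1],arr[4] → [9,5,15,17,20,19,3,11,18,8,7,16,14]
j=5: arr[5]=19 > 14 → no swap
j=6: arr[6]=3 ≤ 14 → i=2, swap arr[2],arr[6] → [9,5,3,17,20,19,15,11,18,8,7,16,14]
j=7: arr[7]=11 ≤ 14 → i=3, swap arr[3],arr[7] → [9,5,3,11,20,19,15,17,18,8,7,16,14]
j=8: arr[8]=18 > 14 → no swap
j=9: arr[9]=8 ≤ 14 → i=4, swap arr[4],arr[9] → [9,5,3,11,8,19,15,17,18,20,7,16,14]
j=10: arr[10]=7 ≤ 14 → i=5, swap arr[5],arr[10] → [9,5,3,11,8,7,15,17,18,20,19,16,14]
j=11: arr[11]=16 > 14 → no swap
final swap arr[6],arr[12] → [9,5,3,11,8,7,14,17,18,20,19,16,15]; return 6
p = 6; k-1 = 0 < 6 ⇒ left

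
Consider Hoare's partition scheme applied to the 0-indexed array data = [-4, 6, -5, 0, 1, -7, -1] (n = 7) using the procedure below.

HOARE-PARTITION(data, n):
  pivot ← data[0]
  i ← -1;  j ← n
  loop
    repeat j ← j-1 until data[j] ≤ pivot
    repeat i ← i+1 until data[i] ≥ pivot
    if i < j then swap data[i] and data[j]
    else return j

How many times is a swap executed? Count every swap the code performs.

pivot = data[0] = -4; i = -1, j = 7
j→5 (data[5]=-7≤-4), i→0 (data[0]=-4≥-4); i<j, swap → [-7, 6, -5, 0, 1, -4, -1]
j→2 (data[2]=-5≤-4), i→1 (data[1]=6≥-4); i<j, swap → [-7, -5, 6, 0, 1, -4, -1]
j→1, i→2; i≥j, return j=1. data = [-7, -5, 6, 0, 1, -4, -1]

2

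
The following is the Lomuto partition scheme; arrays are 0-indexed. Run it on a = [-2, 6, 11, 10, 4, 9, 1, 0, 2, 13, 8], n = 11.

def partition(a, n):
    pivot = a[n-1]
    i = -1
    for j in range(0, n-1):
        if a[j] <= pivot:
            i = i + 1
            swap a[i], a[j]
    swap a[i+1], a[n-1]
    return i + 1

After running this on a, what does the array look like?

[-2, 6, 4, 1, 0, 2, 8, 11, 9, 13, 10]

pivot=8, i=-1
j=0: -2≤8, i=0, swap(0,0) ⇒ [-2, 6, 11, 10, 4, 9, 1, 0, 2, 13, 8]
j=1: 6≤8, i=1, swap(1,1) ⇒ [-2, 6, 11, 10, 4, 9, 1, 0, 2, 13, 8]
j=2: 11>8, skip
j=3: 10>8, skip
j=4: 4≤8, i=2, swap(2,4) ⇒ [-2, 6, 4, 10, 11, 9, 1, 0, 2, 13, 8]
j=5: 9>8, skip
j=6: 1≤8, i=3, swap(3,6) ⇒ [-2, 6, 4, 1, 11, 9, 10, 0, 2, 13, 8]
j=7: 0≤8, i=4, swap(4,7) ⇒ [-2, 6, 4, 1, 0, 9, 10, 11, 2, 13, 8]
j=8: 2≤8, i=5, swap(5,8) ⇒ [-2, 6, 4, 1, 0, 2, 10, 11, 9, 13, 8]
j=9: 13>8, skip
swap(6,10) ⇒ [-2, 6, 4, 1, 0, 2, 8, 11, 9, 13, 10]; return 6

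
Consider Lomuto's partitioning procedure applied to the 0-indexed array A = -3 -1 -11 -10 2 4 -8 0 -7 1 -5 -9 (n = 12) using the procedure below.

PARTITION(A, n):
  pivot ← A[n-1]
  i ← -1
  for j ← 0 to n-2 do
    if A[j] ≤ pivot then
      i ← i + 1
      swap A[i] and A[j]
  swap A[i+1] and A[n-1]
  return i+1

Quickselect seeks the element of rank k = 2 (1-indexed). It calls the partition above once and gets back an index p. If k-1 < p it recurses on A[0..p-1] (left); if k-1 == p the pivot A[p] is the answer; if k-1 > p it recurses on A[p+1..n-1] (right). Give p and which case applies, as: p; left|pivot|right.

2; left

pivot = A[11] = -9; i = -1
j=0: A[0]=-3 > -9 → no swap
j=1: A[1]=-1 > -9 → no swap
j=2: A[2]=-11 ≤ -9 → i=0, swap A[0],A[2] → -11 -1 -3 -10 2 4 -8 0 -7 1 -5 -9
j=3: A[3]=-10 ≤ -9 → i=1, swap A[1],A[3] → -11 -10 -3 -1 2 4 -8 0 -7 1 -5 -9
j=4: A[4]=2 > -9 → no swap
j=5: A[5]=4 > -9 → no swap
j=6: A[6]=-8 > -9 → no swap
j=7: A[7]=0 > -9 → no swap
j=8: A[8]=-7 > -9 → no swap
j=9: A[9]=1 > -9 → no swap
j=10: A[10]=-5 > -9 → no swap
final swap A[2],A[11] → -11 -10 -9 -1 2 4 -8 0 -7 1 -5 -3; return 2
p = 2; k-1 = 1 < 2 ⇒ left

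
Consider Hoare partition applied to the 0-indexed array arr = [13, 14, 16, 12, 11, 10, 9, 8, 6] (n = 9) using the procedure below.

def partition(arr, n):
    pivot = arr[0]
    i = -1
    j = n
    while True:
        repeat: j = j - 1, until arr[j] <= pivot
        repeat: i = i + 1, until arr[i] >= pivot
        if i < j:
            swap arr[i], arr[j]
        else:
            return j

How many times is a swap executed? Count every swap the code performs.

pivot=13
j stops at 8 (6), i stops at 0 (13); swap ⇒ [6, 14, 16, 12, 11, 10, 9, 8, 13]
j stops at 7 (8), i stops at 1 (14); swap ⇒ [6, 8, 16, 12, 11, 10, 9, 14, 13]
j stops at 6 (9), i stops at 2 (16); swap ⇒ [6, 8, 9, 12, 11, 10, 16, 14, 13]
j stops at 5, i stops at 6; i≥j ⇒ return 5. arr=[6, 8, 9, 12, 11, 10, 16, 14, 13]

3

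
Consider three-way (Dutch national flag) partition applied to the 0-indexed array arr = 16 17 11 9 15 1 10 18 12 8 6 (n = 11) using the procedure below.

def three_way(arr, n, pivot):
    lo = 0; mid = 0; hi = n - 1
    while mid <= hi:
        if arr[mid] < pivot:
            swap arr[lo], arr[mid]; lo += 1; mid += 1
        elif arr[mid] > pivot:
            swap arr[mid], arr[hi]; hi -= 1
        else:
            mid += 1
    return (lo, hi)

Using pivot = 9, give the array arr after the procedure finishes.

pivot = 9; lo=0, mid=0, hi=10
arr[mid]=16>9: swap arr[0],arr[10]; hi=9 → 6 17 11 9 15 1 10 18 12 8 16
arr[mid]=6<9: swap arr[0],arr[0]; lo=1,mid=1 → 6 17 11 9 15 1 10 18 12 8 16
arr[mid]=17>9: swap arr[1],arr[9]; hi=8 → 6 8 11 9 15 1 10 18 12 17 16
arr[mid]=8<9: swap arr[1],arr[1]; lo=2,mid=2 → 6 8 11 9 15 1 10 18 12 17 16
arr[mid]=11>9: swap arr[2],arr[8]; hi=7 → 6 8 12 9 15 1 10 18 11 17 16
arr[mid]=12>9: swap arr[2],arr[7]; hi=6 → 6 8 18 9 15 1 10 12 11 17 16
arr[mid]=18>9: swap arr[2],arr[6]; hi=5 → 6 8 10 9 15 1 18 12 11 17 16
arr[mid]=10>9: swap arr[2],arr[5]; hi=4 → 6 8 1 9 15 10 18 12 11 17 16
arr[mid]=1<9: swap arr[2],arr[2]; lo=3,mid=3 → 6 8 1 9 15 10 18 12 11 17 16
arr[mid]=9=9: mid=4
arr[mid]=15>9: swap arr[4],arr[4]; hi=3 → 6 8 1 9 15 10 18 12 11 17 16
end: lo=3, hi=3; arr = 6 8 1 9 15 10 18 12 11 17 16

6 8 1 9 15 10 18 12 11 17 16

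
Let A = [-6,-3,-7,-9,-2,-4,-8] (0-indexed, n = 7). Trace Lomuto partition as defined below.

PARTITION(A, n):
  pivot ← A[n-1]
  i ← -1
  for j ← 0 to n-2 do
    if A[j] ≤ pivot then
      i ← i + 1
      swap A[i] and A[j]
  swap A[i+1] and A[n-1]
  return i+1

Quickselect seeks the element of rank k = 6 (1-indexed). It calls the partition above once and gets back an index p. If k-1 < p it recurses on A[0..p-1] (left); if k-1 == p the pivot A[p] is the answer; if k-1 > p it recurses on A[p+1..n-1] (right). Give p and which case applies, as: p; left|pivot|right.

pivot = A[6] = -8; i = -1
j=0: A[0]=-6 > -8 → no swap
j=1: A[1]=-3 > -8 → no swap
j=2: A[2]=-7 > -8 → no swap
j=3: A[3]=-9 ≤ -8 → i=0, swap A[0],A[3] → [-9,-3,-7,-6,-2,-4,-8]
j=4: A[4]=-2 > -8 → no swap
j=5: A[5]=-4 > -8 → no swap
final swap A[1],A[6] → [-9,-8,-7,-6,-2,-4,-3]; return 1
p = 1; k-1 = 5 > 1 ⇒ right

1; right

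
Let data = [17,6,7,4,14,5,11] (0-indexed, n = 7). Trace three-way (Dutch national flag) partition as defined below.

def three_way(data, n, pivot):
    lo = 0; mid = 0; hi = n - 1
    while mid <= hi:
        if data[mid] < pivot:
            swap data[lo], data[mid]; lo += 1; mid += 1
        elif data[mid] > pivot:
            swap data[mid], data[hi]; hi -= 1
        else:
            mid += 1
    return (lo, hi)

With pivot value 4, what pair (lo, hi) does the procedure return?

(0, 0)

pivot = 4; lo=0, mid=0, hi=6
data[mid]=17>4: swap data[0],data[6]; hi=5 → [11,6,7,4,14,5,17]
data[mid]=11>4: swap data[0],data[5]; hi=4 → [5,6,7,4,14,11,17]
data[mid]=5>4: swap data[0],data[4]; hi=3 → [14,6,7,4,5,11,17]
data[mid]=14>4: swap data[0],data[3]; hi=2 → [4,6,7,14,5,11,17]
data[mid]=4=4: mid=1
data[mid]=6>4: swap data[1],data[2]; hi=1 → [4,7,6,14,5,11,17]
data[mid]=7>4: swap data[1],data[1]; hi=0 → [4,7,6,14,5,11,17]
end: lo=0, hi=0; data = [4,7,6,14,5,11,17]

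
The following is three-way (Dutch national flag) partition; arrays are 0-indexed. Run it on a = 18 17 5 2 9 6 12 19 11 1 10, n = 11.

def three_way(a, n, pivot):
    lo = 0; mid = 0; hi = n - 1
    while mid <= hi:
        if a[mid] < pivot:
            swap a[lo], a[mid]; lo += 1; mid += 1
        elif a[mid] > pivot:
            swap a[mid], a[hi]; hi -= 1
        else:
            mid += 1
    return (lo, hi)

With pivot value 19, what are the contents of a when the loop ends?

lo=0 mid=0 hi=10
18<19: swap(0,0), lo=1 mid=1 ⇒ 18 17 5 2 9 6 12 19 11 1 10
17<19: swap(1,1), lo=2 mid=2 ⇒ 18 17 5 2 9 6 12 19 11 1 10
5<19: swap(2,2), lo=3 mid=3 ⇒ 18 17 5 2 9 6 12 19 11 1 10
2<19: swap(3,3), lo=4 mid=4 ⇒ 18 17 5 2 9 6 12 19 11 1 10
9<19: swap(4,4), lo=5 mid=5 ⇒ 18 17 5 2 9 6 12 19 11 1 10
6<19: swap(5,5), lo=6 mid=6 ⇒ 18 17 5 2 9 6 12 19 11 1 10
12<19: swap(6,6), lo=7 mid=7 ⇒ 18 17 5 2 9 6 12 19 11 1 10
19=19: mid=8
11<19: swap(7,8), lo=8 mid=9 ⇒ 18 17 5 2 9 6 12 11 19 1 10
1<19: swap(8,9), lo=9 mid=10 ⇒ 18 17 5 2 9 6 12 11 1 19 10
10<19: swap(9,10), lo=10 mid=11 ⇒ 18 17 5 2 9 6 12 11 1 10 19
done. lo=10 hi=10; a=18 17 5 2 9 6 12 11 1 10 19

18 17 5 2 9 6 12 11 1 10 19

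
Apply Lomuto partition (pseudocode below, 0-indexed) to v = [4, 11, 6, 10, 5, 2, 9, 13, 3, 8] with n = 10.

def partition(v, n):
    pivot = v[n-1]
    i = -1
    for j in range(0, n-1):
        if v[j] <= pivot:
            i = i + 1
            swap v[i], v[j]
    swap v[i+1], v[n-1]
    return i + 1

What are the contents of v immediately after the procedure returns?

pivot = v[9] = 8; i = -1
j=0: v[0]=4 ≤ 8 → i=0, swap v[0],v[0] (no change) → [4, 11, 6, 10, 5, 2, 9, 13, 3, 8]
j=1: v[1]=11 > 8 → no swap
j=2: v[2]=6 ≤ 8 → i=1, swap v[1],v[2] → [4, 6, 11, 10, 5, 2, 9, 13, 3, 8]
j=3: v[3]=10 > 8 → no swap
j=4: v[4]=5 ≤ 8 → i=2, swap v[2],v[4] → [4, 6, 5, 10, 11, 2, 9, 13, 3, 8]
j=5: v[5]=2 ≤ 8 → i=3, swap v[3],v[5] → [4, 6, 5, 2, 11, 10, 9, 13, 3, 8]
j=6: v[6]=9 > 8 → no swap
j=7: v[7]=13 > 8 → no swap
j=8: v[8]=3 ≤ 8 → i=4, swap v[4],v[8] → [4, 6, 5, 2, 3, 10, 9, 13, 11, 8]
final swap v[5],v[9] → [4, 6, 5, 2, 3, 8, 9, 13, 11, 10]; return 5

[4, 6, 5, 2, 3, 8, 9, 13, 11, 10]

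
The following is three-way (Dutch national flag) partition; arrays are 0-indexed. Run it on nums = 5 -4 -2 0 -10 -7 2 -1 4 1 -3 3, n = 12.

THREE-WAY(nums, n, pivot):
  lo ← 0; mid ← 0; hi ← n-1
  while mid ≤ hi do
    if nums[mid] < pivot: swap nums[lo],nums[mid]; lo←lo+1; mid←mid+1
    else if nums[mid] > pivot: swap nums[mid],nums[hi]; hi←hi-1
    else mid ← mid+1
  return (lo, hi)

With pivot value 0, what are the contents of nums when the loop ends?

pivot = 0; lo=0, mid=0, hi=11
nums[mid]=5>0: swap nums[0],nums[11]; hi=10 → 3 -4 -2 0 -10 -7 2 -1 4 1 -3 5
nums[mid]=3>0: swap nums[0],nums[10]; hi=9 → -3 -4 -2 0 -10 -7 2 -1 4 1 3 5
nums[mid]=-3<0: swap nums[0],nums[0]; lo=1,mid=1 → -3 -4 -2 0 -10 -7 2 -1 4 1 3 5
nums[mid]=-4<0: swap nums[1],nums[1]; lo=2,mid=2 → -3 -4 -2 0 -10 -7 2 -1 4 1 3 5
nums[mid]=-2<0: swap nums[2],nums[2]; lo=3,mid=3 → -3 -4 -2 0 -10 -7 2 -1 4 1 3 5
nums[mid]=0=0: mid=4
nums[mid]=-10<0: swap nums[3],nums[4]; lo=4,mid=5 → -3 -4 -2 -10 0 -7 2 -1 4 1 3 5
nums[mid]=-7<0: swap nums[4],nums[5]; lo=5,mid=6 → -3 -4 -2 -10 -7 0 2 -1 4 1 3 5
nums[mid]=2>0: swap nums[6],nums[9]; hi=8 → -3 -4 -2 -10 -7 0 1 -1 4 2 3 5
nums[mid]=1>0: swap nums[6],nums[8]; hi=7 → -3 -4 -2 -10 -7 0 4 -1 1 2 3 5
nums[mid]=4>0: swap nums[6],nums[7]; hi=6 → -3 -4 -2 -10 -7 0 -1 4 1 2 3 5
nums[mid]=-1<0: swap nums[5],nums[6]; lo=6,mid=7 → -3 -4 -2 -10 -7 -1 0 4 1 2 3 5
end: lo=6, hi=6; nums = -3 -4 -2 -10 -7 -1 0 4 1 2 3 5

-3 -4 -2 -10 -7 -1 0 4 1 2 3 5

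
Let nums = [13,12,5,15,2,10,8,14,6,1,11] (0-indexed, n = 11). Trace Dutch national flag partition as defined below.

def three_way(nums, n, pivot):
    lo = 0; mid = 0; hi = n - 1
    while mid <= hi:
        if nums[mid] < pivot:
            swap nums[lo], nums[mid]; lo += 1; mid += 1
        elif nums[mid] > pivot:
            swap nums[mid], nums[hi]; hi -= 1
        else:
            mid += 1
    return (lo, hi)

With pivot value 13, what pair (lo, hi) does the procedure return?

(8, 8)

pivot = 13; lo=0, mid=0, hi=10
nums[mid]=13=13: mid=1
nums[mid]=12<13: swap nums[0],nums[1]; lo=1,mid=2 → [12,13,5,15,2,10,8,14,6,1,11]
nums[mid]=5<13: swap nums[1],nums[2]; lo=2,mid=3 → [12,5,13,15,2,10,8,14,6,1,11]
nums[mid]=15>13: swap nums[3],nums[10]; hi=9 → [12,5,13,11,2,10,8,14,6,1,15]
nums[mid]=11<13: swap nums[2],nums[3]; lo=3,mid=4 → [12,5,11,13,2,10,8,14,6,1,15]
nums[mid]=2<13: swap nums[3],nums[4]; lo=4,mid=5 → [12,5,11,2,13,10,8,14,6,1,15]
nums[mid]=10<13: swap nums[4],nums[5]; lo=5,mid=6 → [12,5,11,2,10,13,8,14,6,1,15]
nums[mid]=8<13: swap nums[5],nums[6]; lo=6,mid=7 → [12,5,11,2,10,8,13,14,6,1,15]
nums[mid]=14>13: swap nums[7],nums[9]; hi=8 → [12,5,11,2,10,8,13,1,6,14,15]
nums[mid]=1<13: swap nums[6],nums[7]; lo=7,mid=8 → [12,5,11,2,10,8,1,13,6,14,15]
nums[mid]=6<13: swap nums[7],nums[8]; lo=8,mid=9 → [12,5,11,2,10,8,1,6,13,14,15]
end: lo=8, hi=8; nums = [12,5,11,2,10,8,1,6,13,14,15]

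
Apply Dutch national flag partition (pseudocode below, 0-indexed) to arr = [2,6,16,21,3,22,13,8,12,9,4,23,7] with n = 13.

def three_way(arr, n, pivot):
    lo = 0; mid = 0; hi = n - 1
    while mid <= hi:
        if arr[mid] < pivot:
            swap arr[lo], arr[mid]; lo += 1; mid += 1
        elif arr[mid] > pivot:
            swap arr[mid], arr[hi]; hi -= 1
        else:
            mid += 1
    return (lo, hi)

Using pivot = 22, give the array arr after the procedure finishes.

[2,6,16,21,3,13,8,12,9,4,7,22,23]

lo=0 mid=0 hi=12
2<22: swap(0,0), lo=1 mid=1 ⇒ [2,6,16,21,3,22,13,8,12,9,4,23,7]
6<22: swap(1,1), lo=2 mid=2 ⇒ [2,6,16,21,3,22,13,8,12,9,4,23,7]
16<22: swap(2,2), lo=3 mid=3 ⇒ [2,6,16,21,3,22,13,8,12,9,4,23,7]
21<22: swap(3,3), lo=4 mid=4 ⇒ [2,6,16,21,3,22,13,8,12,9,4,23,7]
3<22: swap(4,4), lo=5 mid=5 ⇒ [2,6,16,21,3,22,13,8,12,9,4,23,7]
22=22: mid=6
13<22: swap(5,6), lo=6 mid=7 ⇒ [2,6,16,21,3,13,22,8,12,9,4,23,7]
8<22: swap(6,7), lo=7 mid=8 ⇒ [2,6,16,21,3,13,8,22,12,9,4,23,7]
12<22: swap(7,8), lo=8 mid=9 ⇒ [2,6,16,21,3,13,8,12,22,9,4,23,7]
9<22: swap(8,9), lo=9 mid=10 ⇒ [2,6,16,21,3,13,8,12,9,22,4,23,7]
4<22: swap(9,10), lo=10 mid=11 ⇒ [2,6,16,21,3,13,8,12,9,4,22,23,7]
23>22: swap(11,12), hi=11 ⇒ [2,6,16,21,3,13,8,12,9,4,22,7,23]
7<22: swap(10,11), lo=11 mid=12 ⇒ [2,6,16,21,3,13,8,12,9,4,7,22,23]
done. lo=11 hi=11; arr=[2,6,16,21,3,13,8,12,9,4,7,22,23]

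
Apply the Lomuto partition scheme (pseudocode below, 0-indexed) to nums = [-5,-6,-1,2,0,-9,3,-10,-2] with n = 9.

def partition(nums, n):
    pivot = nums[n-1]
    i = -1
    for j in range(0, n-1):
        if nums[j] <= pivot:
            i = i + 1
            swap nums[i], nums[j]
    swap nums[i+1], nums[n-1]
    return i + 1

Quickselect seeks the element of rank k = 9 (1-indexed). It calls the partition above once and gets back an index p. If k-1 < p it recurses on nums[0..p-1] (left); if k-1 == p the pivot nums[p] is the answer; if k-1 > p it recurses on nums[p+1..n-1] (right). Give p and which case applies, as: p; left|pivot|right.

pivot = nums[8] = -2; i = -1
j=0: nums[0]=-5 ≤ -2 → i=0, swap nums[0],nums[0] (no change) → [-5,-6,-1,2,0,-9,3,-10,-2]
j=1: nums[1]=-6 ≤ -2 → i=1, swap nums[1],nums[1] (no change) → [-5,-6,-1,2,0,-9,3,-10,-2]
j=2: nums[2]=-1 > -2 → no swap
j=3: nums[3]=2 > -2 → no swap
j=4: nums[4]=0 > -2 → no swap
j=5: nums[5]=-9 ≤ -2 → i=2, swap nums[2],nums[5] → [-5,-6,-9,2,0,-1,3,-10,-2]
j=6: nums[6]=3 > -2 → no swap
j=7: nums[7]=-10 ≤ -2 → i=3, swap nums[3],nums[7] → [-5,-6,-9,-10,0,-1,3,2,-2]
final swap nums[4],nums[8] → [-5,-6,-9,-10,-2,-1,3,2,0]; return 4
p = 4; k-1 = 8 > 4 ⇒ right

4; right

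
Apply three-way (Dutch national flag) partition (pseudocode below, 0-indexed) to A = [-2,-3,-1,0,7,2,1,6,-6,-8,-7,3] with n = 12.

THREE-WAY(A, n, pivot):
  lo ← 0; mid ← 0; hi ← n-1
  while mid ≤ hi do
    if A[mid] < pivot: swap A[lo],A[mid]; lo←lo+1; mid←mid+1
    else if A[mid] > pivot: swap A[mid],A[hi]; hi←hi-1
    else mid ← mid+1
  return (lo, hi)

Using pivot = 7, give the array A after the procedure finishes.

lo=0 mid=0 hi=11
-2<7: swap(0,0), lo=1 mid=1 ⇒ [-2,-3,-1,0,7,2,1,6,-6,-8,-7,3]
-3<7: swap(1,1), lo=2 mid=2 ⇒ [-2,-3,-1,0,7,2,1,6,-6,-8,-7,3]
-1<7: swap(2,2), lo=3 mid=3 ⇒ [-2,-3,-1,0,7,2,1,6,-6,-8,-7,3]
0<7: swap(3,3), lo=4 mid=4 ⇒ [-2,-3,-1,0,7,2,1,6,-6,-8,-7,3]
7=7: mid=5
2<7: swap(4,5), lo=5 mid=6 ⇒ [-2,-3,-1,0,2,7,1,6,-6,-8,-7,3]
1<7: swap(5,6), lo=6 mid=7 ⇒ [-2,-3,-1,0,2,1,7,6,-6,-8,-7,3]
6<7: swap(6,7), lo=7 mid=8 ⇒ [-2,-3,-1,0,2,1,6,7,-6,-8,-7,3]
-6<7: swap(7,8), lo=8 mid=9 ⇒ [-2,-3,-1,0,2,1,6,-6,7,-8,-7,3]
-8<7: swap(8,9), lo=9 mid=10 ⇒ [-2,-3,-1,0,2,1,6,-6,-8,7,-7,3]
-7<7: swap(9,10), lo=10 mid=11 ⇒ [-2,-3,-1,0,2,1,6,-6,-8,-7,7,3]
3<7: swap(10,11), lo=11 mid=12 ⇒ [-2,-3,-1,0,2,1,6,-6,-8,-7,3,7]
done. lo=11 hi=11; A=[-2,-3,-1,0,2,1,6,-6,-8,-7,3,7]

[-2,-3,-1,0,2,1,6,-6,-8,-7,3,7]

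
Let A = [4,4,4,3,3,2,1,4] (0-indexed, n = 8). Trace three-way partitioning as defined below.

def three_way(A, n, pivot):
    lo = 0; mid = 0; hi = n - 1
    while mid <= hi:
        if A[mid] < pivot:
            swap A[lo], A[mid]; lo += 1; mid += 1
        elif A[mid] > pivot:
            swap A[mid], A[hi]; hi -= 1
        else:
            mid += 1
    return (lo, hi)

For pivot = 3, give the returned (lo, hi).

pivot = 3; lo=0, mid=0, hi=7
A[mid]=4>3: swap A[0],A[7]; hi=6 → [4,4,4,3,3,2,1,4]
A[mid]=4>3: swap A[0],A[6]; hi=5 → [1,4,4,3,3,2,4,4]
A[mid]=1<3: swap A[0],A[0]; lo=1,mid=1 → [1,4,4,3,3,2,4,4]
A[mid]=4>3: swap A[1],A[5]; hi=4 → [1,2,4,3,3,4,4,4]
A[mid]=2<3: swap A[1],A[1]; lo=2,mid=2 → [1,2,4,3,3,4,4,4]
A[mid]=4>3: swap A[2],A[4]; hi=3 → [1,2,3,3,4,4,4,4]
A[mid]=3=3: mid=3
A[mid]=3=3: mid=4
end: lo=2, hi=3; A = [1,2,3,3,4,4,4,4]

(2, 3)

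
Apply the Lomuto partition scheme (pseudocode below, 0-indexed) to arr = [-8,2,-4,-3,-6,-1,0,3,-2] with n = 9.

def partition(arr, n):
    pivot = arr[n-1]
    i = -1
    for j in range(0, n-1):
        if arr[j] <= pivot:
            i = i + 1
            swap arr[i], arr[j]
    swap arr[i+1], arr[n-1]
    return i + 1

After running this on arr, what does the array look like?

[-8,-4,-3,-6,-2,-1,0,3,2]

pivot = arr[8] = -2; i = -1
j=0: arr[0]=-8 ≤ -2 → i=0, swap arr[0],arr[0] (no change) → [-8,2,-4,-3,-6,-1,0,3,-2]
j=1: arr[1]=2 > -2 → no swap
j=2: arr[2]=-4 ≤ -2 → i=1, swap arr[1],arr[2] → [-8,-4,2,-3,-6,-1,0,3,-2]
j=3: arr[3]=-3 ≤ -2 → i=2, swap arr[2],arr[3] → [-8,-4,-3,2,-6,-1,0,3,-2]
j=4: arr[4]=-6 ≤ -2 → i=3, swap arr[3],arr[4] → [-8,-4,-3,-6,2,-1,0,3,-2]
j=5: arr[5]=-1 > -2 → no swap
j=6: arr[6]=0 > -2 → no swap
j=7: arr[7]=3 > -2 → no swap
final swap arr[4],arr[8] → [-8,-4,-3,-6,-2,-1,0,3,2]; return 4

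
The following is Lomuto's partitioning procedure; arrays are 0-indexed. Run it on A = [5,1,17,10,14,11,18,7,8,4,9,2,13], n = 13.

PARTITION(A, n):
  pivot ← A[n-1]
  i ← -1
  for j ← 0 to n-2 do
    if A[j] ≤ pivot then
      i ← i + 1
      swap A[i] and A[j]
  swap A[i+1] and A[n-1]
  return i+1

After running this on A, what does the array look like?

[5,1,10,11,7,8,4,9,2,13,14,17,18]

pivot=13, i=-1
j=0: 5≤13, i=0, swap(0,0) ⇒ [5,1,17,10,14,11,18,7,8,4,9,2,13]
j=1: 1≤13, i=1, swap(1,1) ⇒ [5,1,17,10,14,11,18,7,8,4,9,2,13]
j=2: 17>13, skip
j=3: 10≤13, i=2, swap(2,3) ⇒ [5,1,10,17,14,11,18,7,8,4,9,2,13]
j=4: 14>13, skip
j=5: 11≤13, i=3, swap(3,5) ⇒ [5,1,10,11,14,17,18,7,8,4,9,2,13]
j=6: 18>13, skip
j=7: 7≤13, i=4, swap(4,7) ⇒ [5,1,10,11,7,17,18,14,8,4,9,2,13]
j=8: 8≤13, i=5, swap(5,8) ⇒ [5,1,10,11,7,8,18,14,17,4,9,2,13]
j=9: 4≤13, i=6, swap(6,9) ⇒ [5,1,10,11,7,8,4,14,17,18,9,2,13]
j=10: 9≤13, i=7, swap(7,10) ⇒ [5,1,10,11,7,8,4,9,17,18,14,2,13]
j=11: 2≤13, i=8, swap(8,11) ⇒ [5,1,10,11,7,8,4,9,2,18,14,17,13]
swap(9,12) ⇒ [5,1,10,11,7,8,4,9,2,13,14,17,18]; return 9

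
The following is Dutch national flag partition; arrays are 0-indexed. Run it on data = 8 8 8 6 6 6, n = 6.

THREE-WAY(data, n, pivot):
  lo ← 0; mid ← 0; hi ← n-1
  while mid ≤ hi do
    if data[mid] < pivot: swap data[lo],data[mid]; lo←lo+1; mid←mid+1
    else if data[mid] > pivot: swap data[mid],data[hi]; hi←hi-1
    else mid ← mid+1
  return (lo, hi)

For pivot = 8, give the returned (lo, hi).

pivot = 8; lo=0, mid=0, hi=5
data[mid]=8=8: mid=1
data[mid]=8=8: mid=2
data[mid]=8=8: mid=3
data[mid]=6<8: swap data[0],data[3]; lo=1,mid=4 → 6 8 8 8 6 6
data[mid]=6<8: swap data[1],data[4]; lo=2,mid=5 → 6 6 8 8 8 6
data[mid]=6<8: swap data[2],data[5]; lo=3,mid=6 → 6 6 6 8 8 8
end: lo=3, hi=5; data = 6 6 6 8 8 8

(3, 5)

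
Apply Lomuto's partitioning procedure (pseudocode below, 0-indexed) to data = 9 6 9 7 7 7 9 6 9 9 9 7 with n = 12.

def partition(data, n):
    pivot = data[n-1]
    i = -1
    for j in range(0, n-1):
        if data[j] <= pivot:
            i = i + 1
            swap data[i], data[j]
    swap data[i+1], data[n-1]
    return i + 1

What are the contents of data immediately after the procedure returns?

6 7 7 7 6 7 9 9 9 9 9 9

pivot = data[11] = 7; i = -1
j=0: data[0]=9 > 7 → no swap
j=1: data[1]=6 ≤ 7 → i=0, swap data[0],data[1] → 6 9 9 7 7 7 9 6 9 9 9 7
j=2: data[2]=9 > 7 → no swap
j=3: data[3]=7 ≤ 7 → i=1, swap data[1],data[3] → 6 7 9 9 7 7 9 6 9 9 9 7
j=4: data[4]=7 ≤ 7 → i=2, swap data[2],data[4] → 6 7 7 9 9 7 9 6 9 9 9 7
j=5: data[5]=7 ≤ 7 → i=3, swap data[3],data[5] → 6 7 7 7 9 9 9 6 9 9 9 7
j=6: data[6]=9 > 7 → no swap
j=7: data[7]=6 ≤ 7 → i=4, swap data[4],data[7] → 6 7 7 7 6 9 9 9 9 9 9 7
j=8: data[8]=9 > 7 → no swap
j=9: data[9]=9 > 7 → no swap
j=10: data[10]=9 > 7 → no swap
final swap data[5],data[11] → 6 7 7 7 6 7 9 9 9 9 9 9; return 5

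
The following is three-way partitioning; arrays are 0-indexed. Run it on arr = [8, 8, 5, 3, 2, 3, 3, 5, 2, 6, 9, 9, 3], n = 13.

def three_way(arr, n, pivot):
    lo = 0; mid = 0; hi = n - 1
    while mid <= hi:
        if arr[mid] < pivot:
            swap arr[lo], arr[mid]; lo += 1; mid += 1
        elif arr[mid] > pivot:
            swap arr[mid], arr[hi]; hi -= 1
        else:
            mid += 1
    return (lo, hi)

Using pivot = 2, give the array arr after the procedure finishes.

lo=0 mid=0 hi=12
8>2: swap(0,12), hi=11 ⇒ [3, 8, 5, 3, 2, 3, 3, 5, 2, 6, 9, 9, 8]
3>2: swap(0,11), hi=10 ⇒ [9, 8, 5, 3, 2, 3, 3, 5, 2, 6, 9, 3, 8]
9>2: swap(0,10), hi=9 ⇒ [9, 8, 5, 3, 2, 3, 3, 5, 2, 6, 9, 3, 8]
9>2: swap(0,9), hi=8 ⇒ [6, 8, 5, 3, 2, 3, 3, 5, 2, 9, 9, 3, 8]
6>2: swap(0,8), hi=7 ⇒ [2, 8, 5, 3, 2, 3, 3, 5, 6, 9, 9, 3, 8]
2=2: mid=1
8>2: swap(1,7), hi=6 ⇒ [2, 5, 5, 3, 2, 3, 3, 8, 6, 9, 9, 3, 8]
5>2: swap(1,6), hi=5 ⇒ [2, 3, 5, 3, 2, 3, 5, 8, 6, 9, 9, 3, 8]
3>2: swap(1,5), hi=4 ⇒ [2, 3, 5, 3, 2, 3, 5, 8, 6, 9, 9, 3, 8]
3>2: swap(1,4), hi=3 ⇒ [2, 2, 5, 3, 3, 3, 5, 8, 6, 9, 9, 3, 8]
2=2: mid=2
5>2: swap(2,3), hi=2 ⇒ [2, 2, 3, 5, 3, 3, 5, 8, 6, 9, 9, 3, 8]
3>2: swap(2,2), hi=1 ⇒ [2, 2, 3, 5, 3, 3, 5, 8, 6, 9, 9, 3, 8]
done. lo=0 hi=1; arr=[2, 2, 3, 5, 3, 3, 5, 8, 6, 9, 9, 3, 8]

[2, 2, 3, 5, 3, 3, 5, 8, 6, 9, 9, 3, 8]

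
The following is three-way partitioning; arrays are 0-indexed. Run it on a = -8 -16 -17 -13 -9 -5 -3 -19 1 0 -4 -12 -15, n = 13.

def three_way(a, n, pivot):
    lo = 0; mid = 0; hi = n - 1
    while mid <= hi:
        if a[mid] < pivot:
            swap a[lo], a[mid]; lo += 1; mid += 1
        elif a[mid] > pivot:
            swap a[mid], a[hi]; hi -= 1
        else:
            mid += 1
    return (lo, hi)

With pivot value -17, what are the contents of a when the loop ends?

-19 -17 -13 -9 -5 -3 -16 1 0 -4 -12 -15 -8

pivot = -17; lo=0, mid=0, hi=12
a[mid]=-8>-17: swap a[0],a[12]; hi=11 → -15 -16 -17 -13 -9 -5 -3 -19 1 0 -4 -12 -8
a[mid]=-15>-17: swap a[0],a[11]; hi=10 → -12 -16 -17 -13 -9 -5 -3 -19 1 0 -4 -15 -8
a[mid]=-12>-17: swap a[0],a[10]; hi=9 → -4 -16 -17 -13 -9 -5 -3 -19 1 0 -12 -15 -8
a[mid]=-4>-17: swap a[0],a[9]; hi=8 → 0 -16 -17 -13 -9 -5 -3 -19 1 -4 -12 -15 -8
a[mid]=0>-17: swap a[0],a[8]; hi=7 → 1 -16 -17 -13 -9 -5 -3 -19 0 -4 -12 -15 -8
a[mid]=1>-17: swap a[0],a[7]; hi=6 → -19 -16 -17 -13 -9 -5 -3 1 0 -4 -12 -15 -8
a[mid]=-19<-17: swap a[0],a[0]; lo=1,mid=1 → -19 -16 -17 -13 -9 -5 -3 1 0 -4 -12 -15 -8
a[mid]=-16>-17: swap a[1],a[6]; hi=5 → -19 -3 -17 -13 -9 -5 -16 1 0 -4 -12 -15 -8
a[mid]=-3>-17: swap a[1],a[5]; hi=4 → -19 -5 -17 -13 -9 -3 -16 1 0 -4 -12 -15 -8
a[mid]=-5>-17: swap a[1],a[4]; hi=3 → -19 -9 -17 -13 -5 -3 -16 1 0 -4 -12 -15 -8
a[mid]=-9>-17: swap a[1],a[3]; hi=2 → -19 -13 -17 -9 -5 -3 -16 1 0 -4 -12 -15 -8
a[mid]=-13>-17: swap a[1],a[2]; hi=1 → -19 -17 -13 -9 -5 -3 -16 1 0 -4 -12 -15 -8
a[mid]=-17=-17: mid=2
end: lo=1, hi=1; a = -19 -17 -13 -9 -5 -3 -16 1 0 -4 -12 -15 -8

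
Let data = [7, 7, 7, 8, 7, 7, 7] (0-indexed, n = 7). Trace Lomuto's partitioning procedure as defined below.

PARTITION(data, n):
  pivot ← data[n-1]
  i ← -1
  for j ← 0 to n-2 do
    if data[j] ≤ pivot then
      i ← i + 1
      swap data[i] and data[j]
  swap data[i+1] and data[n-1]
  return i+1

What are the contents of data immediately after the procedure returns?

pivot = data[6] = 7; i = -1
j=0: data[0]=7 ≤ 7 → i=0, swap data[0],data[0] (no change) → [7, 7, 7, 8, 7, 7, 7]
j=1: data[1]=7 ≤ 7 → i=1, swap data[1],data[1] (no change) → [7, 7, 7, 8, 7, 7, 7]
j=2: data[2]=7 ≤ 7 → i=2, swap data[2],data[2] (no change) → [7, 7, 7, 8, 7, 7, 7]
j=3: data[3]=8 > 7 → no swap
j=4: data[4]=7 ≤ 7 → i=3, swap data[3],data[4] → [7, 7, 7, 7, 8, 7, 7]
j=5: data[5]=7 ≤ 7 → i=4, swap data[4],data[5] → [7, 7, 7, 7, 7, 8, 7]
final swap data[5],data[6] → [7, 7, 7, 7, 7, 7, 8]; return 5

[7, 7, 7, 7, 7, 7, 8]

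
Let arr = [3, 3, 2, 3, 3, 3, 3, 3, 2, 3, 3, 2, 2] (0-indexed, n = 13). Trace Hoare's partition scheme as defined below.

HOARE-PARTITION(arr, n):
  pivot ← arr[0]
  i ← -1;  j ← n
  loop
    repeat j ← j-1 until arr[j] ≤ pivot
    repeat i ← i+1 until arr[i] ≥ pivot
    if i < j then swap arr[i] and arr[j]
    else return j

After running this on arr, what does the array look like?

pivot=3
j stops at 12 (2), i stops at 0 (3); swap ⇒ [2, 3, 2, 3, 3, 3, 3, 3, 2, 3, 3, 2, 3]
j stops at 11 (2), i stops at 1 (3); swap ⇒ [2, 2, 2, 3, 3, 3, 3, 3, 2, 3, 3, 3, 3]
j stops at 10 (3), i stops at 3 (3); swap ⇒ [2, 2, 2, 3, 3, 3, 3, 3, 2, 3, 3, 3, 3]
j stops at 9 (3), i stops at 4 (3); swap ⇒ [2, 2, 2, 3, 3, 3, 3, 3, 2, 3, 3, 3, 3]
j stops at 8 (2), i stops at 5 (3); swap ⇒ [2, 2, 2, 3, 3, 2, 3, 3, 3, 3, 3, 3, 3]
j stops at 7 (3), i stops at 6 (3); swap ⇒ [2, 2, 2, 3, 3, 2, 3, 3, 3, 3, 3, 3, 3]
j stops at 6, i stops at 7; i≥j ⇒ return 6. arr=[2, 2, 2, 3, 3, 2, 3, 3, 3, 3, 3, 3, 3]

[2, 2, 2, 3, 3, 2, 3, 3, 3, 3, 3, 3, 3]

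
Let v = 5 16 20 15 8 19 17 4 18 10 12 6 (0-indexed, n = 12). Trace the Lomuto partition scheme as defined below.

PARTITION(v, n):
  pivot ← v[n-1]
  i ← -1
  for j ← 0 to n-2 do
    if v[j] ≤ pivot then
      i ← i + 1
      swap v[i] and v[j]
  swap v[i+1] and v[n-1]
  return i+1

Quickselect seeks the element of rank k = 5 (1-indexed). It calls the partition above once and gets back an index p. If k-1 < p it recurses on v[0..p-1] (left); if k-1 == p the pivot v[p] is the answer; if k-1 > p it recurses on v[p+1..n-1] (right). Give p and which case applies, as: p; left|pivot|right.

pivot=6, i=-1
j=0: 5≤6, i=0, swap(0,0) ⇒ 5 16 20 15 8 19 17 4 18 10 12 6
j=1: 16>6, skip
j=2: 20>6, skip
j=3: 15>6, skip
j=4: 8>6, skip
j=5: 19>6, skip
j=6: 17>6, skip
j=7: 4≤6, i=1, swap(1,7) ⇒ 5 4 20 15 8 19 17 16 18 10 12 6
j=8: 18>6, skip
j=9: 10>6, skip
j=10: 12>6, skip
swap(2,11) ⇒ 5 4 6 15 8 19 17 16 18 10 12 20; return 2
p = 2; k-1 = 4 > 2 ⇒ right

2; right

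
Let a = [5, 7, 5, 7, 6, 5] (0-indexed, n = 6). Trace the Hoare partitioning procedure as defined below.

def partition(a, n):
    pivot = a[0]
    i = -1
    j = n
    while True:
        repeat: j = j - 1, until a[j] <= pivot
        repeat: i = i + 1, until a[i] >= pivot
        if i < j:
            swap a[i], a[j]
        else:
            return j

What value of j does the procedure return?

pivot = a[0] = 5; i = -1, j = 6
j→5 (a[5]=5≤5), i→0 (a[0]=5≥5); i<j, swap → [5, 7, 5, 7, 6, 5]
j→2 (a[2]=5≤5), i→1 (a[1]=7≥5); i<j, swap → [5, 5, 7, 7, 6, 5]
j→1, i→2; i≥j, return j=1. a = [5, 5, 7, 7, 6, 5]

1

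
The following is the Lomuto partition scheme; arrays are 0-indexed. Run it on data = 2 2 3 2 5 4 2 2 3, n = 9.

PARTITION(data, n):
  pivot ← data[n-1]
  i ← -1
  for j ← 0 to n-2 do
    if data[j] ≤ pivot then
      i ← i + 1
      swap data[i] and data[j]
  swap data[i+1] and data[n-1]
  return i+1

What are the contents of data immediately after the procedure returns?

pivot=3, i=-1
j=0: 2≤3, i=0, swap(0,0) ⇒ 2 2 3 2 5 4 2 2 3
j=1: 2≤3, i=1, swap(1,1) ⇒ 2 2 3 2 5 4 2 2 3
j=2: 3≤3, i=2, swap(2,2) ⇒ 2 2 3 2 5 4 2 2 3
j=3: 2≤3, i=3, swap(3,3) ⇒ 2 2 3 2 5 4 2 2 3
j=4: 5>3, skip
j=5: 4>3, skip
j=6: 2≤3, i=4, swap(4,6) ⇒ 2 2 3 2 2 4 5 2 3
j=7: 2≤3, i=5, swap(5,7) ⇒ 2 2 3 2 2 2 5 4 3
swap(6,8) ⇒ 2 2 3 2 2 2 3 4 5; return 6

2 2 3 2 2 2 3 4 5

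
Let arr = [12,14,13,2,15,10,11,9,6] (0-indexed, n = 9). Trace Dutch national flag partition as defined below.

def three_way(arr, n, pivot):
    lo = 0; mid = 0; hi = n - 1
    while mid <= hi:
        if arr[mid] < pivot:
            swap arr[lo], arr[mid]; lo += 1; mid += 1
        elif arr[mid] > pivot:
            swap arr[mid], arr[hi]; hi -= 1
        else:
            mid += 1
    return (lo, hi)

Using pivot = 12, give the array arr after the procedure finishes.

pivot = 12; lo=0, mid=0, hi=8
arr[mid]=12=12: mid=1
arr[mid]=14>12: swap arr[1],arr[8]; hi=7 → [12,6,13,2,15,10,11,9,14]
arr[mid]=6<12: swap arr[0],arr[1]; lo=1,mid=2 → [6,12,13,2,15,10,11,9,14]
arr[mid]=13>12: swap arr[2],arr[7]; hi=6 → [6,12,9,2,15,10,11,13,14]
arr[mid]=9<12: swap arr[1],arr[2]; lo=2,mid=3 → [6,9,12,2,15,10,11,13,14]
arr[mid]=2<12: swap arr[2],arr[3]; lo=3,mid=4 → [6,9,2,12,15,10,11,13,14]
arr[mid]=15>12: swap arr[4],arr[6]; hi=5 → [6,9,2,12,11,10,15,13,14]
arr[mid]=11<12: swap arr[3],arr[4]; lo=4,mid=5 → [6,9,2,11,12,10,15,13,14]
arr[mid]=10<12: swap arr[4],arr[5]; lo=5,mid=6 → [6,9,2,11,10,12,15,13,14]
end: lo=5, hi=5; arr = [6,9,2,11,10,12,15,13,14]

[6,9,2,11,10,12,15,13,14]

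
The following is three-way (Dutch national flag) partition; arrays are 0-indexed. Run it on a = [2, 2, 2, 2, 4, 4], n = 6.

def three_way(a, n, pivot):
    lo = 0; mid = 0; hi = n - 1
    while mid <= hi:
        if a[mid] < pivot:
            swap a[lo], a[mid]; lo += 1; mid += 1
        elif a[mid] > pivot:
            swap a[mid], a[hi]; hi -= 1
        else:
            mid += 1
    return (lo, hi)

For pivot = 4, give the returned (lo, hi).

lo=0 mid=0 hi=5
2<4: swap(0,0), lo=1 mid=1 ⇒ [2, 2, 2, 2, 4, 4]
2<4: swap(1,1), lo=2 mid=2 ⇒ [2, 2, 2, 2, 4, 4]
2<4: swap(2,2), lo=3 mid=3 ⇒ [2, 2, 2, 2, 4, 4]
2<4: swap(3,3), lo=4 mid=4 ⇒ [2, 2, 2, 2, 4, 4]
4=4: mid=5
4=4: mid=6
done. lo=4 hi=5; a=[2, 2, 2, 2, 4, 4]

(4, 5)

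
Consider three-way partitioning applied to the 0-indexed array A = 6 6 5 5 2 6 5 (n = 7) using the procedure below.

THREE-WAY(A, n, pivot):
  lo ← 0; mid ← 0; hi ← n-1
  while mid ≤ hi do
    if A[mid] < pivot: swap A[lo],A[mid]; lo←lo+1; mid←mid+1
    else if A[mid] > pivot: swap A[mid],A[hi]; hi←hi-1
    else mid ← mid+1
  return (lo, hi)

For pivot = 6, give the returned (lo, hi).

(4, 6)

lo=0 mid=0 hi=6
6=6: mid=1
6=6: mid=2
5<6: swap(0,2), lo=1 mid=3 ⇒ 5 6 6 5 2 6 5
5<6: swap(1,3), lo=2 mid=4 ⇒ 5 5 6 6 2 6 5
2<6: swap(2,4), lo=3 mid=5 ⇒ 5 5 2 6 6 6 5
6=6: mid=6
5<6: swap(3,6), lo=4 mid=7 ⇒ 5 5 2 5 6 6 6
done. lo=4 hi=6; A=5 5 2 5 6 6 6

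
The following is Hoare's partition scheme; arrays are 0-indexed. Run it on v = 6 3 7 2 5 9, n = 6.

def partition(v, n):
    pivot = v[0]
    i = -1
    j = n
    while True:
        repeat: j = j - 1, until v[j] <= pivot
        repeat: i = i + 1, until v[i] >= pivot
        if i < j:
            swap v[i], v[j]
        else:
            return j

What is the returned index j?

pivot=6
j stops at 4 (5), i stops at 0 (6); swap ⇒ 5 3 7 2 6 9
j stops at 3 (2), i stops at 2 (7); swap ⇒ 5 3 2 7 6 9
j stops at 2, i stops at 3; i≥j ⇒ return 2. v=5 3 2 7 6 9

2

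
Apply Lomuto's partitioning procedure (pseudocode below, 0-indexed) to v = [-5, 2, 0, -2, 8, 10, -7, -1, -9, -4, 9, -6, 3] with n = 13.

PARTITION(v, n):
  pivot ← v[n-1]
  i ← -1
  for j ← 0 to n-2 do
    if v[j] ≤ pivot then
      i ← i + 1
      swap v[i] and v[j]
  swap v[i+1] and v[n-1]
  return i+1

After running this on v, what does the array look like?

pivot = v[12] = 3; i = -1
j=0: v[0]=-5 ≤ 3 → i=0, swap v[0],v[0] (no change) → [-5, 2, 0, -2, 8, 10, -7, -1, -9, -4, 9, -6, 3]
j=1: v[1]=2 ≤ 3 → i=1, swap v[1],v[1] (no change) → [-5, 2, 0, -2, 8, 10, -7, -1, -9, -4, 9, -6, 3]
j=2: v[2]=0 ≤ 3 → i=2, swap v[2],v[2] (no change) → [-5, 2, 0, -2, 8, 10, -7, -1, -9, -4, 9, -6, 3]
j=3: v[3]=-2 ≤ 3 → i=3, swap v[3],v[3] (no change) → [-5, 2, 0, -2, 8, 10, -7, -1, -9, -4, 9, -6, 3]
j=4: v[4]=8 > 3 → no swap
j=5: v[5]=10 > 3 → no swap
j=6: v[6]=-7 ≤ 3 → i=4, swap v[4],v[6] → [-5, 2, 0, -2, -7, 10, 8, -1, -9, -4, 9, -6, 3]
j=7: v[7]=-1 ≤ 3 → i=5, swap v[5],v[7] → [-5, 2, 0, -2, -7, -1, 8, 10, -9, -4, 9, -6, 3]
j=8: v[8]=-9 ≤ 3 → i=6, swap v[6],v[8] → [-5, 2, 0, -2, -7, -1, -9, 10, 8, -4, 9, -6, 3]
j=9: v[9]=-4 ≤ 3 → i=7, swap v[7],v[9] → [-5, 2, 0, -2, -7, -1, -9, -4, 8, 10, 9, -6, 3]
j=10: v[10]=9 > 3 → no swap
j=11: v[11]=-6 ≤ 3 → i=8, swap v[8],v[11] → [-5, 2, 0, -2, -7, -1, -9, -4, -6, 10, 9, 8, 3]
final swap v[9],v[12] → [-5, 2, 0, -2, -7, -1, -9, -4, -6, 3, 9, 8, 10]; return 9

[-5, 2, 0, -2, -7, -1, -9, -4, -6, 3, 9, 8, 10]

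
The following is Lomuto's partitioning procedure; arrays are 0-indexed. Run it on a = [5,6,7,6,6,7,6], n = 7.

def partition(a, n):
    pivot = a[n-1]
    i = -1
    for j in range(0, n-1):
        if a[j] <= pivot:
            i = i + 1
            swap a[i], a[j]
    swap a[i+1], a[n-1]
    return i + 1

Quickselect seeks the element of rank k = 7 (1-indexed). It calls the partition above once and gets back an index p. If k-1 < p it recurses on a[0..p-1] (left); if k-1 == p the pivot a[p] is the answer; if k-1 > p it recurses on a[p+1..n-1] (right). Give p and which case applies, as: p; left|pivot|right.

4; right

pivot = a[6] = 6; i = -1
j=0: a[0]=5 ≤ 6 → i=0, swap a[0],a[0] (no change) → [5,6,7,6,6,7,6]
j=1: a[1]=6 ≤ 6 → i=1, swap a[1],a[1] (no change) → [5,6,7,6,6,7,6]
j=2: a[2]=7 > 6 → no swap
j=3: a[3]=6 ≤ 6 → i=2, swap a[2],a[3] → [5,6,6,7,6,7,6]
j=4: a[4]=6 ≤ 6 → i=3, swap a[3],a[4] → [5,6,6,6,7,7,6]
j=5: a[5]=7 > 6 → no swap
final swap a[4],a[6] → [5,6,6,6,6,7,7]; return 4
p = 4; k-1 = 6 > 4 ⇒ right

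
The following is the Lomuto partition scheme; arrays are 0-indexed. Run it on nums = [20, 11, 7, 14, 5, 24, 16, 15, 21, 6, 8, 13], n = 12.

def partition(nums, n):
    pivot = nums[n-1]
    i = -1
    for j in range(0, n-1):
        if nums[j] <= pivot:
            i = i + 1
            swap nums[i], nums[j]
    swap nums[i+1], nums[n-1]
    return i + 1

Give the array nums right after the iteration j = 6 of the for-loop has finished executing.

[11, 7, 5, 14, 20, 24, 16, 15, 21, 6, 8, 13]

pivot = nums[11] = 13; i = -1
j=0: nums[0]=20 > 13 → no swap
j=1: nums[1]=11 ≤ 13 → i=0, swap nums[0],nums[1] → [11, 20, 7, 14, 5, 24, 16, 15, 21, 6, 8, 13]
j=2: nums[2]=7 ≤ 13 → i=1, swap nums[1],nums[2] → [11, 7, 20, 14, 5, 24, 16, 15, 21, 6, 8, 13]
j=3: nums[3]=14 > 13 → no swap
j=4: nums[4]=5 ≤ 13 → i=2, swap nums[2],nums[4] → [11, 7, 5, 14, 20, 24, 16, 15, 21, 6, 8, 13]
j=5: nums[5]=24 > 13 → no swap
j=6: nums[6]=16 > 13 → no swap
(after j=6) nums = [11, 7, 5, 14, 20, 24, 16, 15, 21, 6, 8, 13]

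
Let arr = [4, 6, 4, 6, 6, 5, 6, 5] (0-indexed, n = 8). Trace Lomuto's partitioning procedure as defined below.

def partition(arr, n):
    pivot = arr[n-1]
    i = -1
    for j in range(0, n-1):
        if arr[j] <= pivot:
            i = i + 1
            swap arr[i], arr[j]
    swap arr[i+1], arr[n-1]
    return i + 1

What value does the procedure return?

pivot = arr[7] = 5; i = -1
j=0: arr[0]=4 ≤ 5 → i=0, swap arr[0],arr[0] (no change) → [4, 6, 4, 6, 6, 5, 6, 5]
j=1: arr[1]=6 > 5 → no swap
j=2: arr[2]=4 ≤ 5 → i=1, swap arr[1],arr[2] → [4, 4, 6, 6, 6, 5, 6, 5]
j=3: arr[3]=6 > 5 → no swap
j=4: arr[4]=6 > 5 → no swap
j=5: arr[5]=5 ≤ 5 → i=2, swap arr[2],arr[5] → [4, 4, 5, 6, 6, 6, 6, 5]
j=6: arr[6]=6 > 5 → no swap
final swap arr[3],arr[7] → [4, 4, 5, 5, 6, 6, 6, 6]; return 3

3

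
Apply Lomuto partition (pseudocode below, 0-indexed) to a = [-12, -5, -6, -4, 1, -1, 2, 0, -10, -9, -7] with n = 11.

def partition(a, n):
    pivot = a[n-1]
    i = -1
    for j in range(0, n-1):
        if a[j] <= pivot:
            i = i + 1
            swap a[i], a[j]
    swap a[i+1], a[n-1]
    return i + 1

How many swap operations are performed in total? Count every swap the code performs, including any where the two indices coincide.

pivot=-7, i=-1
j=0: -12≤-7, i=0, swap(0,0) ⇒ [-12, -5, -6, -4, 1, -1, 2, 0, -10, -9, -7]
j=1: -5>-7, skip
j=2: -6>-7, skip
j=3: -4>-7, skip
j=4: 1>-7, skip
j=5: -1>-7, skip
j=6: 2>-7, skip
j=7: 0>-7, skip
j=8: -10≤-7, i=1, swap(1,8) ⇒ [-12, -10, -6, -4, 1, -1, 2, 0, -5, -9, -7]
j=9: -9≤-7, i=2, swap(2,9) ⇒ [-12, -10, -9, -4, 1, -1, 2, 0, -5, -6, -7]
swap(3,10) ⇒ [-12, -10, -9, -7, 1, -1, 2, 0, -5, -6, -4]; return 3

4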